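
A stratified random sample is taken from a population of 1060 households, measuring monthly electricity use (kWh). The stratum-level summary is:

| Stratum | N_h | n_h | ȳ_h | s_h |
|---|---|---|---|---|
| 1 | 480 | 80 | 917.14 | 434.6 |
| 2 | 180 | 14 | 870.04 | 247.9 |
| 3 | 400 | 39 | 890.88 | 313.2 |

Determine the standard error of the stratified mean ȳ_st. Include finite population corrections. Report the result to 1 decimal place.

SE(ȳ_st) ≈ 29.0

V̂(ȳ_st) = Σ W_h² (1 − n_h/N_h) s_h²/n_h, with W_h = N_h/N and N = 1060:
  stratum 1: (480/1060)²·(1 − 80/480)·434.6²/80 = 403.44
  stratum 2: (180/1060)²·(1 − 14/180)·247.9²/14 = 116.733
  stratum 3: (400/1060)²·(1 − 39/400)·313.2²/39 = 323.247
V̂(ȳ_st) = 843.42
SE(ȳ_st) = √843.42 = 29.0417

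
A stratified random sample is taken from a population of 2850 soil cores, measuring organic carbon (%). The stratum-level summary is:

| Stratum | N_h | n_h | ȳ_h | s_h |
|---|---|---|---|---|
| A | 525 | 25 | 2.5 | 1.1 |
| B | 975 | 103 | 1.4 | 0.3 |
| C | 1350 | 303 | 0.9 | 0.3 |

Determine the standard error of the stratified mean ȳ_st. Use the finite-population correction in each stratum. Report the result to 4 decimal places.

V̂(ȳ_st) = Σ W_h² (1 − n_h/N_h) s_h²/n_h, with W_h = N_h/N and N = 2850:
  stratum A: (525/2850)²·(1 − 25/525)·1.1²/25 = 0.00156417
  stratum B: (975/2850)²·(1 − 103/975)·0.3²/103 = 9.14612e-05
  stratum C: (1350/2850)²·(1 − 303/1350)·0.3²/303 = 5.16881e-05
V̂(ȳ_st) = 0.00170732
SE(ȳ_st) = √0.00170732 = 0.0413198

SE(ȳ_st) ≈ 0.0413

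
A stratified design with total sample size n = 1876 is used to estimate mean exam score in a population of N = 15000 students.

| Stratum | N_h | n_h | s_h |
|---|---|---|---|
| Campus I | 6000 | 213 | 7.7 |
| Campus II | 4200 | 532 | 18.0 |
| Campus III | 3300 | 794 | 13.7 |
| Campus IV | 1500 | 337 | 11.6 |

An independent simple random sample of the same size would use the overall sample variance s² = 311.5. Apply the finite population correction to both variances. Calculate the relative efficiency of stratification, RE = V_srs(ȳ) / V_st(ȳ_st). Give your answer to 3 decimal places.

V̂(ȳ_st) = Σ W_h² (1 − n_h/N_h) s_h²/n_h, with W_h = N_h/N and N = 15000:
  stratum Campus I: (6000/15000)²·(1 − 213/6000)·7.7²/213 = 0.042956
  stratum Campus II: (4200/15000)²·(1 − 532/4200)·18.0²/532 = 0.0416994
  stratum Campus III: (3300/15000)²·(1 − 794/3300)·13.7²/794 = 0.00868827
  stratum Campus IV: (1500/15000)²·(1 − 337/1500)·11.6²/337 = 0.00309581
V_st = 0.0964395
V_srs = (1 − 1876/15000)·311.5/1876 = 0.145278
Relative efficiency = V_srs / V_st = 0.145278/0.0964395 = 1.5064

RE ≈ 1.506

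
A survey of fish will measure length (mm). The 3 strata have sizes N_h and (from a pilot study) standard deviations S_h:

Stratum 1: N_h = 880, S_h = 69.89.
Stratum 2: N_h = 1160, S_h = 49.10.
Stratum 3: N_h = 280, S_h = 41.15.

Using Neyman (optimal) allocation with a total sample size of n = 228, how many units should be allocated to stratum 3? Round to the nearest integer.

Neyman allocation: n_h = n · N_h S_h / Σ N_i S_i, with n = 228.
  stratum 1: N_h·S_h = 880·69.89 = 61503.20
  stratum 2: N_h·S_h = 1160·49.10 = 56956.00
  stratum 3: N_h·S_h = 280·41.15 = 11522.00
Σ N_h S_h = 129981.20
n for stratum 3 = 228·11522.00/129981.20 = 20.211 → 20

20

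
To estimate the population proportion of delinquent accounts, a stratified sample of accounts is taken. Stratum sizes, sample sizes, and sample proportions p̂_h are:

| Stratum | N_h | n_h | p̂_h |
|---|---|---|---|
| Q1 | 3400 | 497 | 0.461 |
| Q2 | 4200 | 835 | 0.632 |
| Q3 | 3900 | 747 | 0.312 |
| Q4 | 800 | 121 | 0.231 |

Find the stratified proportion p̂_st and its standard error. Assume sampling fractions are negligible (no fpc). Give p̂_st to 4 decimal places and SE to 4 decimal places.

p̂_st ≈ 0.4572, SE ≈ 0.0103

N = 12300; stratum weights W_h = N_h/N.
p̂_st = Σ W_h p̂_h = (3400·0.461 + 4200·0.632 + 3900·0.312 + 800·0.231)/12300 = 0.45719
V̂(p̂_st) = Σ W_h² p̂_h(1−p̂_h)/(n_h−1):
  stratum Q1: (3400/12300)²·0.461·0.539/496 = 3.82786e-05
  stratum Q2: (4200/12300)²·0.632·0.368/834 = 3.25153e-05
  stratum Q3: (3900/12300)²·0.312·0.688/746 = 2.89283e-05
  stratum Q4: (800/12300)²·0.231·0.769/120 = 6.2622e-06
V̂(p̂_st) = 0.000105984; SE = √V̂ = 0.0102949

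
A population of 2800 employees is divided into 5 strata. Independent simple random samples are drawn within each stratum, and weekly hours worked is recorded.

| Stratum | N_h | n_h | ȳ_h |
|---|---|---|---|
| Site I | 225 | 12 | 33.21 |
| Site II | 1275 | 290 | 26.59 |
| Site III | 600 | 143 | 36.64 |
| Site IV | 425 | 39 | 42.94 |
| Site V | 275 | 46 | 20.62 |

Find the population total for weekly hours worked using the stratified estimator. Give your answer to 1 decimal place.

τ̂_st = Σ N_h ȳ_h = 225·33.21 + 1275·26.59 + 600·36.64 + 425·42.94 + 275·20.62 = 87278.5

τ̂_st ≈ 87278.5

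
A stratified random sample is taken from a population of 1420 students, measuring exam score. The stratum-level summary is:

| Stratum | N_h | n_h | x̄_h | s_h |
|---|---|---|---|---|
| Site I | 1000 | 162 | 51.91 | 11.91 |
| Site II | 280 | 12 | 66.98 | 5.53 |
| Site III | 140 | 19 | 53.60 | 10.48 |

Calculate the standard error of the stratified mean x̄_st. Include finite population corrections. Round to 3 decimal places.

SE(x̄_st) ≈ 0.712

V̂(x̄_st) = Σ W_h² (1 − n_h/N_h) s_h²/n_h, with W_h = N_h/N and N = 1420:
  stratum Site I: (1000/1420)²·(1 − 162/1000)·11.91²/162 = 0.363895
  stratum Site II: (280/1420)²·(1 − 12/280)·5.53²/12 = 0.0948386
  stratum Site III: (140/1420)²·(1 − 19/140)·10.48²/19 = 0.048563
V̂(x̄_st) = 0.507296
SE(x̄_st) = √0.507296 = 0.712247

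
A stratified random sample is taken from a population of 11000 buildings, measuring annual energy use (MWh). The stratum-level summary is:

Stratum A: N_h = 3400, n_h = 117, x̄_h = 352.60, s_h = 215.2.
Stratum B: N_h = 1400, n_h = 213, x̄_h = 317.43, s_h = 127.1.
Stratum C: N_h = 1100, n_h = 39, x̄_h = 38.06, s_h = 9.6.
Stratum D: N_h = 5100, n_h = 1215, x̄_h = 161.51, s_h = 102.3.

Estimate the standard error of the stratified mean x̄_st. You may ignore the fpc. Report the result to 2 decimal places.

SE(x̄_st) ≈ 6.40

V̂(x̄_st) = Σ W_h² s_h²/n_h, with W_h = N_h/N and N = 11000:
  stratum A: (3400/11000)²·215.2²/117 = 37.8156
  stratum B: (1400/11000)²·127.1²/213 = 1.22852
  stratum C: (1100/11000)²·9.6²/39 = 0.0236308
  stratum D: (5100/11000)²·102.3²/1215 = 1.85153
V̂(x̄_st) = 40.9193
SE(x̄_st) = √40.9193 = 6.39682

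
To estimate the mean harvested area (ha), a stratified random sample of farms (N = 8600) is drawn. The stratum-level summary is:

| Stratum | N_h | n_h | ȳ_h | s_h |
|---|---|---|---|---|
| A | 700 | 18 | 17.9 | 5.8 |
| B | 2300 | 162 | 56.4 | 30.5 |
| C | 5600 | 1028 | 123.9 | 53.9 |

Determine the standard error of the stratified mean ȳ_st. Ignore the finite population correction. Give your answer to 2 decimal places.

SE(ȳ_st) ≈ 1.27

V̂(ȳ_st) = Σ W_h² s_h²/n_h, with W_h = N_h/N and N = 8600:
  stratum A: (700/8600)²·5.8²/18 = 0.0123818
  stratum B: (2300/8600)²·30.5²/162 = 0.410718
  stratum C: (5600/8600)²·53.9²/1028 = 1.19829
V̂(ȳ_st) = 1.62139
SE(ȳ_st) = √1.62139 = 1.27334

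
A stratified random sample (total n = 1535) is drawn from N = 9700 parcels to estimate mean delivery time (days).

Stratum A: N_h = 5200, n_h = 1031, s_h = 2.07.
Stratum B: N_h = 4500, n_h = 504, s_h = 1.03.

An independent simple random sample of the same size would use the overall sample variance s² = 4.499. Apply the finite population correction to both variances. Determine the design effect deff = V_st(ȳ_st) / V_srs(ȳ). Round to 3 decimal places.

V̂(ȳ_st) = Σ W_h² (1 − n_h/N_h) s_h²/n_h, with W_h = N_h/N and N = 9700:
  stratum A: (5200/9700)²·(1 − 1031/5200)·2.07²/1031 = 0.000957577
  stratum B: (4500/9700)²·(1 − 504/4500)·1.03²/504 = 0.000402289
V_st = 0.00135987
V_srs = (1 − 1535/9700)·4.499/1535 = 0.00246713
deff = V_st / V_srs = 0.00135987/0.00246713 = 0.5512

deff ≈ 0.551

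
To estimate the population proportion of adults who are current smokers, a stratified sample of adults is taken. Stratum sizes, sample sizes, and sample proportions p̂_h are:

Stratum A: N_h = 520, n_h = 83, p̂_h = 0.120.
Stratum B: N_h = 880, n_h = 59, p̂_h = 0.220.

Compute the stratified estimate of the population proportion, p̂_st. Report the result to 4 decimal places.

N = 1400; stratum weights W_h = N_h/N.
p̂_st = Σ W_h p̂_h = (520·0.120 + 880·0.220)/1400 = 0.18286

p̂_st ≈ 0.1829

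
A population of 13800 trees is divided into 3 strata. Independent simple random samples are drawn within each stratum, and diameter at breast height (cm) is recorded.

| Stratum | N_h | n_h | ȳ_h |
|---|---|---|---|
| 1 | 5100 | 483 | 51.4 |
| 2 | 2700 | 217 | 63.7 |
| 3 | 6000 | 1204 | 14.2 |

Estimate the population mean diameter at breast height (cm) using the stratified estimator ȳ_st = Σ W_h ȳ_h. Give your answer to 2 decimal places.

ȳ_st ≈ 37.63

N = Σ N_h = 13800. Stratum weights W_h = N_h/N.
ȳ_st = (5100·51.4 + 2700·63.7 + 6000·14.2) / 13800 = 37.6326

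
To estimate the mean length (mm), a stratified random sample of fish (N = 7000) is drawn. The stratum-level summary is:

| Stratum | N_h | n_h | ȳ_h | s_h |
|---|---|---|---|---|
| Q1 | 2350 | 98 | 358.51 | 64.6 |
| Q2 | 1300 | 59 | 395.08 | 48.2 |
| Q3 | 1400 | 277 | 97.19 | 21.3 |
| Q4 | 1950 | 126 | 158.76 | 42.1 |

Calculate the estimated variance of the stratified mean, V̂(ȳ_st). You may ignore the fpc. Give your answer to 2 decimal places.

V̂(ȳ_st) ≈ 7.31

V̂(ȳ_st) = Σ W_h² s_h²/n_h, with W_h = N_h/N and N = 7000:
  stratum Q1: (2350/7000)²·64.6²/98 = 4.79931
  stratum Q2: (1300/7000)²·48.2²/59 = 1.3581
  stratum Q3: (1400/7000)²·21.3²/277 = 0.0655148
  stratum Q4: (1950/7000)²·42.1²/126 = 1.09161
V̂(ȳ_st) = 7.31453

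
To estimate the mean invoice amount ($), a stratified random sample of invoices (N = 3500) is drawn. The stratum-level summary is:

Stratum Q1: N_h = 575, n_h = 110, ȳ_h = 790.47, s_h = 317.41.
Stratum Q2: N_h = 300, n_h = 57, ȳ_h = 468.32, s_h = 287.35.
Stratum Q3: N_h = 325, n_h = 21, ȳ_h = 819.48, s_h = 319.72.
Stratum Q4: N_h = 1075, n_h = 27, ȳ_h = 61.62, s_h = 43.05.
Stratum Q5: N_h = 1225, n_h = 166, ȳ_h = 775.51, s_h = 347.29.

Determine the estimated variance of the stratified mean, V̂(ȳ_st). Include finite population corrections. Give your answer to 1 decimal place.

V̂(ȳ_st) ≈ 151.1

V̂(ȳ_st) = Σ W_h² (1 − n_h/N_h) s_h²/n_h, with W_h = N_h/N and N = 3500:
  stratum Q1: (575/3500)²·(1 − 110/575)·317.41²/110 = 19.9909
  stratum Q2: (300/3500)²·(1 − 57/300)·287.35²/57 = 8.62063
  stratum Q3: (325/3500)²·(1 − 21/325)·319.72²/21 = 39.2592
  stratum Q4: (1075/3500)²·(1 − 27/1075)·43.05²/27 = 6.31272
  stratum Q5: (1225/3500)²·(1 − 166/1225)·347.29²/166 = 76.9436
V̂(ȳ_st) = 151.127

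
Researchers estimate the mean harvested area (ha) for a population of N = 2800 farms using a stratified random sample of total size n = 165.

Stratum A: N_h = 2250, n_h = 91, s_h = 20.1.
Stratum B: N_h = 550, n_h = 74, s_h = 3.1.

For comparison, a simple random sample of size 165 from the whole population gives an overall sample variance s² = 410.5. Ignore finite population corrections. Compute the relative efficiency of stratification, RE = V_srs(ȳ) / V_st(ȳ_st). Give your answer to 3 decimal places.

RE ≈ 0.866

V̂(ȳ_st) = Σ W_h² s_h²/n_h, with W_h = N_h/N and N = 2800:
  stratum A: (2250/2800)²·20.1²/91 = 2.86682
  stratum B: (550/2800)²·3.1²/74 = 0.00501073
V_st = 2.87183
V_srs = s²/n = 410.5/165 = 2.48788
Relative efficiency = V_srs / V_st = 2.48788/2.87183 = 0.8663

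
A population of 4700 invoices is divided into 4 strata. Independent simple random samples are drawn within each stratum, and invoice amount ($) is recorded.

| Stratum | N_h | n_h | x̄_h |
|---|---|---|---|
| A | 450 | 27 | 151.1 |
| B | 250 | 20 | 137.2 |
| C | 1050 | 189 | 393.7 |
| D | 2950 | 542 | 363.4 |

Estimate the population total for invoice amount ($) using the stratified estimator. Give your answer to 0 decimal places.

τ̂_st ≈ 1587710

τ̂_st = Σ N_h x̄_h = 450·151.1 + 250·137.2 + 1050·393.7 + 2950·363.4 = 1587710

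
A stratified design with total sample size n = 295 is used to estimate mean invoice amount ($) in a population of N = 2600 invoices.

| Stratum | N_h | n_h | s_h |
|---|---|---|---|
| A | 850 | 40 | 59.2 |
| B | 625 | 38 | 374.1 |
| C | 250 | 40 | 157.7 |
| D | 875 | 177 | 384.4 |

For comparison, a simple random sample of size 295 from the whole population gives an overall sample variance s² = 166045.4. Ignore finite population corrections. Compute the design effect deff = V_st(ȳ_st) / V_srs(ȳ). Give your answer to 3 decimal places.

deff ≈ 0.573

V̂(ȳ_st) = Σ W_h² s_h²/n_h, with W_h = N_h/N and N = 2600:
  stratum A: (850/2600)²·59.2²/40 = 9.36428
  stratum B: (625/2600)²·374.1²/38 = 212.816
  stratum C: (250/2600)²·157.7²/40 = 5.74826
  stratum D: (875/2600)²·384.4²/177 = 94.5503
V_st = 322.479
V_srs = s²/n = 166045.4/295 = 562.866
deff = V_st / V_srs = 322.479/562.866 = 0.5729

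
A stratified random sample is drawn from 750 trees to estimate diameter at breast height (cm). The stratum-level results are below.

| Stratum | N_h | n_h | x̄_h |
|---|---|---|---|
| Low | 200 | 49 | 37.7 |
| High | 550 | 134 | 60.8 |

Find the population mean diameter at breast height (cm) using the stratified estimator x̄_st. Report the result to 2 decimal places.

N = Σ N_h = 750. Stratum weights W_h = N_h/N.
x̄_st = (200·37.7 + 550·60.8) / 750 = 54.6400

x̄_st ≈ 54.64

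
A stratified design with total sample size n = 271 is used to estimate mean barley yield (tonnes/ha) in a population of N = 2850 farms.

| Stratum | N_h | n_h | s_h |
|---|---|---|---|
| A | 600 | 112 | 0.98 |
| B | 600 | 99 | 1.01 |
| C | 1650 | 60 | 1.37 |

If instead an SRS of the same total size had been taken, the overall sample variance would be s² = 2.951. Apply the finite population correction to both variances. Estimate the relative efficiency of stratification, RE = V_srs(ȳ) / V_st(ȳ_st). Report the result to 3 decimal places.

RE ≈ 0.913

V̂(ȳ_st) = Σ W_h² (1 − n_h/N_h) s_h²/n_h, with W_h = N_h/N and N = 2850:
  stratum A: (600/2850)²·(1 − 112/600)·0.98²/112 = 0.000309112
  stratum B: (600/2850)²·(1 − 99/600)·1.01²/99 = 0.000381335
  stratum C: (1650/2850)²·(1 − 60/1650)·1.37²/60 = 0.0101037
V_st = 0.0107942
V_srs = (1 − 271/2850)·2.951/271 = 0.00985386
Relative efficiency = V_srs / V_st = 0.00985386/0.0107942 = 0.9129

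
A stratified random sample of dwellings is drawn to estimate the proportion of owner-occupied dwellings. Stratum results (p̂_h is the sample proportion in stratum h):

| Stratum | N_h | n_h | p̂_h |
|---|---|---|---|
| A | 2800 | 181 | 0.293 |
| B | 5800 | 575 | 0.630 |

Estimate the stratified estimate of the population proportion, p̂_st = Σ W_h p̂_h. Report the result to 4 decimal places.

N = 8600; stratum weights W_h = N_h/N.
p̂_st = Σ W_h p̂_h = (2800·0.293 + 5800·0.630)/8600 = 0.52028

p̂_st ≈ 0.5203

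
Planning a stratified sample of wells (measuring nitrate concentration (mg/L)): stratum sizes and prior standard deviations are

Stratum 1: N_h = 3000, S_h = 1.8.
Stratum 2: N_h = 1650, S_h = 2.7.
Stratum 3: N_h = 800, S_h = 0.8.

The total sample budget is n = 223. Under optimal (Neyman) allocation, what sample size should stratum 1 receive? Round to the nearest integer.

Neyman allocation: n_h = n · N_h S_h / Σ N_i S_i, with n = 223.
  stratum 1: N_h·S_h = 3000·1.8 = 5400.00
  stratum 2: N_h·S_h = 1650·2.7 = 4455.00
  stratum 3: N_h·S_h = 800·0.8 = 640.00
Σ N_h S_h = 10495.00
n for stratum 1 = 223·5400.00/10495.00 = 114.740 → 115

115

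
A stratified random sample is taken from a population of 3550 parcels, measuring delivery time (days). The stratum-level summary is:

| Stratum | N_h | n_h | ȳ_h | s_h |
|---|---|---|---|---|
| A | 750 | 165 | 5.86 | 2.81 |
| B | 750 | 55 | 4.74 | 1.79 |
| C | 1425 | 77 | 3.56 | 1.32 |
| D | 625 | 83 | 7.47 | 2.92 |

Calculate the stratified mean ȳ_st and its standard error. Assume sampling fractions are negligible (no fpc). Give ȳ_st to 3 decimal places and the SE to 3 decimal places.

ȳ_st ≈ 4.984, SE ≈ 0.108

ȳ_st = Σ W_h ȳ_h = (750·5.86 + 750·4.74 + 1425·3.56 + 625·7.47)/3550 = 4.98359
V̂(ȳ_st) = Σ W_h² s_h²/n_h, with W_h = N_h/N and N = 3550:
  stratum A: (750/3550)²·2.81²/165 = 0.00213597
  stratum B: (750/3550)²·1.79²/55 = 0.00260021
  stratum C: (1425/3550)²·1.32²/77 = 0.00364611
  stratum D: (625/3550)²·2.92²/83 = 0.00318413
V̂(ȳ_st) = 0.0115664
SE(ȳ_st) = √0.0115664 = 0.107547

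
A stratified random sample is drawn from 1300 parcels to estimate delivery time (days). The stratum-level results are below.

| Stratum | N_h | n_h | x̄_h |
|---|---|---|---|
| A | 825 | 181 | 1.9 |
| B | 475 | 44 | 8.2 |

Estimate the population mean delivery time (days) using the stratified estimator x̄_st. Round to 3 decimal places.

x̄_st ≈ 4.202

N = Σ N_h = 1300. Stratum weights W_h = N_h/N.
x̄_st = (825·1.9 + 475·8.2) / 1300 = 4.20192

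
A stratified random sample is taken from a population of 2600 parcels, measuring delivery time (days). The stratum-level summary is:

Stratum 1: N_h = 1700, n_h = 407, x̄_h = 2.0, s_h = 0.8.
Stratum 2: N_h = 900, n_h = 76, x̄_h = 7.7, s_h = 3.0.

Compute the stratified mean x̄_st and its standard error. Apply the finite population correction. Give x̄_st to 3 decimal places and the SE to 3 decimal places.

x̄_st = Σ W_h x̄_h = (1700·2.0 + 900·7.7)/2600 = 3.97308
V̂(x̄_st) = Σ W_h² (1 − n_h/N_h) s_h²/n_h, with W_h = N_h/N and N = 2600:
  stratum 1: (1700/2600)²·(1 − 407/1700)·0.8²/407 = 0.000511312
  stratum 2: (900/2600)²·(1 − 76/900)·3.0²/76 = 0.0129913
V̂(x̄_st) = 0.0135026
SE(x̄_st) = √0.0135026 = 0.116201

x̄_st ≈ 3.973, SE ≈ 0.116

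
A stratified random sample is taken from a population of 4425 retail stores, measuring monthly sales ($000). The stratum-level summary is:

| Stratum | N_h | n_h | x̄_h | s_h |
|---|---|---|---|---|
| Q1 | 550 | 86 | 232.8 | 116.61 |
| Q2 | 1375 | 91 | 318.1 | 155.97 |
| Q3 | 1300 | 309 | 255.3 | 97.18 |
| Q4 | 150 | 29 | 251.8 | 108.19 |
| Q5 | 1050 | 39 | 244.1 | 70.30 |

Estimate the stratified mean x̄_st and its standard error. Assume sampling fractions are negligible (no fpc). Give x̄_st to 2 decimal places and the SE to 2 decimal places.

x̄_st ≈ 269.24, SE ≈ 6.20

x̄_st = Σ W_h x̄_h = (550·232.8 + 1375·318.1 + 1300·255.3 + 150·251.8 + 1050·244.1)/4425 = 269.24124
V̂(x̄_st) = Σ W_h² s_h²/n_h, with W_h = N_h/N and N = 4425:
  stratum Q1: (550/4425)²·116.61²/86 = 2.44271
  stratum Q2: (1375/4425)²·155.97²/91 = 25.8119
  stratum Q3: (1300/4425)²·97.18²/309 = 2.63788
  stratum Q4: (150/4425)²·108.19²/29 = 0.463802
  stratum Q5: (1050/4425)²·70.30²/39 = 7.13507
V̂(x̄_st) = 38.4913
SE(x̄_st) = √38.4913 = 6.20414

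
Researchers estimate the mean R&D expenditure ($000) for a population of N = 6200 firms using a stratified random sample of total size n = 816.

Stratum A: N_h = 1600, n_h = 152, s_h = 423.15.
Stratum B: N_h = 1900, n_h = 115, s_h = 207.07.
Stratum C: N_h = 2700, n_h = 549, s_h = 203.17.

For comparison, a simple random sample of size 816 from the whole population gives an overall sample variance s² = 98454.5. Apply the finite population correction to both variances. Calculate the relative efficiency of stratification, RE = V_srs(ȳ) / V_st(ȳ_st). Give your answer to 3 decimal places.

V̂(ȳ_st) = Σ W_h² (1 − n_h/N_h) s_h²/n_h, with W_h = N_h/N and N = 6200:
  stratum A: (1600/6200)²·(1 − 152/1600)·423.15²/152 = 70.9987
  stratum B: (1900/6200)²·(1 − 115/1900)·207.07²/115 = 32.8961
  stratum C: (2700/6200)²·(1 − 549/2700)·203.17²/549 = 11.3597
V_st = 115.255
V_srs = (1 − 816/6200)·98454.5/816 = 104.775
Relative efficiency = V_srs / V_st = 104.775/115.255 = 0.9091

RE ≈ 0.909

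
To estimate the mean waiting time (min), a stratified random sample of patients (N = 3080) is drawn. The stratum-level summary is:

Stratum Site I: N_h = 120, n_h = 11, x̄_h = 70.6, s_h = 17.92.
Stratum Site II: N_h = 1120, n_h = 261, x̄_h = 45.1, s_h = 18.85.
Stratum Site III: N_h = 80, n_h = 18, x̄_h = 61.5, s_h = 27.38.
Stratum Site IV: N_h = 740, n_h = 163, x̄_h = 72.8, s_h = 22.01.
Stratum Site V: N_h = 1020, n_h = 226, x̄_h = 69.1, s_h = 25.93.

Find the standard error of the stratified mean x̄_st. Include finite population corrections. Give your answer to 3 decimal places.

V̂(x̄_st) = Σ W_h² (1 − n_h/N_h) s_h²/n_h, with W_h = N_h/N and N = 3080:
  stratum Site I: (120/3080)²·(1 − 11/120)·17.92²/11 = 0.0402522
  stratum Site II: (1120/3080)²·(1 − 261/1120)·18.85²/261 = 0.138068
  stratum Site III: (80/3080)²·(1 − 18/80)·27.38²/18 = 0.0217758
  stratum Site IV: (740/3080)²·(1 − 163/740)·22.01²/163 = 0.13377
  stratum Site V: (1020/3080)²·(1 − 226/1020)·25.93²/226 = 0.25399
V̂(x̄_st) = 0.587855
SE(x̄_st) = √0.587855 = 0.766717

SE(x̄_st) ≈ 0.767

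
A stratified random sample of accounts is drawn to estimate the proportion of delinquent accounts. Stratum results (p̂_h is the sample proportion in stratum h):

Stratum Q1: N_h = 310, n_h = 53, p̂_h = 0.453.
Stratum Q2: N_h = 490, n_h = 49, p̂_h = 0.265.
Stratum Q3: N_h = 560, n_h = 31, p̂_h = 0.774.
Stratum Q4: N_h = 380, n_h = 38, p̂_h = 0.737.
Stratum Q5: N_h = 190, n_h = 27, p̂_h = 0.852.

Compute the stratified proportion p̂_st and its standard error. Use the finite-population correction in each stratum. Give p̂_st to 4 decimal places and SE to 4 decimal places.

N = 1930; stratum weights W_h = N_h/N.
p̂_st = Σ W_h p̂_h = (310·0.453 + 490·0.265 + 560·0.774 + 380·0.737 + 190·0.852)/1930 = 0.59361
V̂(p̂_st) = Σ W_h² (1 − n_h/N_h) p̂_h(1−p̂_h)/(n_h−1):
  stratum Q1: (310/1930)²·(1 − 53/310)·0.453·0.547/52 = 0.000101921
  stratum Q2: (490/1930)²·(1 − 49/490)·0.265·0.735/48 = 0.000235403
  stratum Q3: (560/1930)²·(1 − 31/560)·0.774·0.226/30 = 0.000463721
  stratum Q4: (380/1930)²·(1 − 38/380)·0.737·0.263/37 = 0.000182775
  stratum Q5: (190/1930)²·(1 − 27/190)·0.852·0.148/26 = 4.03232e-05
V̂(p̂_st) = 0.00102414; SE = √V̂ = 0.0320022

p̂_st ≈ 0.5936, SE ≈ 0.0320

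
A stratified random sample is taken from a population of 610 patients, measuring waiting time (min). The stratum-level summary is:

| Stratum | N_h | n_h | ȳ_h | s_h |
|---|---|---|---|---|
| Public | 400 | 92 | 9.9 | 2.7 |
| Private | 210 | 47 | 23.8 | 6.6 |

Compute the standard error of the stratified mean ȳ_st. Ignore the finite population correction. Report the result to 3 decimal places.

V̂(ȳ_st) = Σ W_h² s_h²/n_h, with W_h = N_h/N and N = 610:
  stratum Public: (400/610)²·2.7²/92 = 0.0340722
  stratum Private: (210/610)²·6.6²/47 = 0.109842
V̂(ȳ_st) = 0.143914
SE(ȳ_st) = √0.143914 = 0.37936

SE(ȳ_st) ≈ 0.379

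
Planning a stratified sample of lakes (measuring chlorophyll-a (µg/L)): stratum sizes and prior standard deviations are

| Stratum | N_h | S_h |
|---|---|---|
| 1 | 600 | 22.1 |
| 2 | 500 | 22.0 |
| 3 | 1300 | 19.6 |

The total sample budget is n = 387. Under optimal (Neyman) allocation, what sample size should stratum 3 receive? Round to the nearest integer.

198

Neyman allocation: n_h = n · N_h S_h / Σ N_i S_i, with n = 387.
  stratum 1: N_h·S_h = 600·22.1 = 13260.00
  stratum 2: N_h·S_h = 500·22.0 = 11000.00
  stratum 3: N_h·S_h = 1300·19.6 = 25480.00
Σ N_h S_h = 49740.00
n for stratum 3 = 387·25480.00/49740.00 = 198.246 → 198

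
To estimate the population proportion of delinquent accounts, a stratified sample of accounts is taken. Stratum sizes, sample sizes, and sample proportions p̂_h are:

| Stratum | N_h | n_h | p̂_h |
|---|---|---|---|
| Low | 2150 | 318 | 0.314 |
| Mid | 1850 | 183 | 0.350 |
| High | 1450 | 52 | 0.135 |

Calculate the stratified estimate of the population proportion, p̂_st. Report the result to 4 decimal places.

p̂_st ≈ 0.2786

N = 5450; stratum weights W_h = N_h/N.
p̂_st = Σ W_h p̂_h = (2150·0.314 + 1850·0.350 + 1450·0.135)/5450 = 0.27860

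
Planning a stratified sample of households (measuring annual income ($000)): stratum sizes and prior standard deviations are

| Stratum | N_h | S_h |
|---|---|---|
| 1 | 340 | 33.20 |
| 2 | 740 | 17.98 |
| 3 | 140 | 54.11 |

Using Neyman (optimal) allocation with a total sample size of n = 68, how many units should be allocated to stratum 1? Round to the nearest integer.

Neyman allocation: n_h = n · N_h S_h / Σ N_i S_i, with n = 68.
  stratum 1: N_h·S_h = 340·33.20 = 11288.00
  stratum 2: N_h·S_h = 740·17.98 = 13305.20
  stratum 3: N_h·S_h = 140·54.11 = 7575.40
Σ N_h S_h = 32168.60
n for stratum 1 = 68·11288.00/32168.60 = 23.861 → 24

24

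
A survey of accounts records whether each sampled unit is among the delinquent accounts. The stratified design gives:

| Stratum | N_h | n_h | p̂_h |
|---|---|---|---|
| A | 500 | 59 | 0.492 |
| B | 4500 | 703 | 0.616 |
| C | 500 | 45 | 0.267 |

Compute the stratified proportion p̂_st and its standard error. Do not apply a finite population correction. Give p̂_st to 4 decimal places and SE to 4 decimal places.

N = 5500; stratum weights W_h = N_h/N.
p̂_st = Σ W_h p̂_h = (500·0.492 + 4500·0.616 + 500·0.267)/5500 = 0.57300
V̂(p̂_st) = Σ W_h² p̂_h(1−p̂_h)/(n_h−1):
  stratum A: (500/5500)²·0.492·0.508/58 = 3.56136e-05
  stratum B: (4500/5500)²·0.616·0.384/702 = 0.000225566
  stratum C: (500/5500)²·0.267·0.733/44 = 3.67601e-05
V̂(p̂_st) = 0.00029794; SE = √V̂ = 0.0172609

p̂_st ≈ 0.5730, SE ≈ 0.0173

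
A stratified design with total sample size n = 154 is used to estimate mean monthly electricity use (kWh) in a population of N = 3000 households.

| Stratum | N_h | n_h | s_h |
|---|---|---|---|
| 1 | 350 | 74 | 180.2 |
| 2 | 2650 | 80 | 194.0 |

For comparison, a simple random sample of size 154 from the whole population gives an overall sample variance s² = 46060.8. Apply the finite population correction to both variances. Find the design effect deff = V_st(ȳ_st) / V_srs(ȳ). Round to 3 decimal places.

deff ≈ 1.271

V̂(ȳ_st) = Σ W_h² (1 − n_h/N_h) s_h²/n_h, with W_h = N_h/N and N = 3000:
  stratum 1: (350/3000)²·(1 − 74/350)·180.2²/74 = 4.70991
  stratum 2: (2650/3000)²·(1 − 80/2650)·194.0²/80 = 356
V_st = 360.71
V_srs = (1 − 154/3000)·46060.8/154 = 283.743
deff = V_st / V_srs = 360.71/283.743 = 1.2713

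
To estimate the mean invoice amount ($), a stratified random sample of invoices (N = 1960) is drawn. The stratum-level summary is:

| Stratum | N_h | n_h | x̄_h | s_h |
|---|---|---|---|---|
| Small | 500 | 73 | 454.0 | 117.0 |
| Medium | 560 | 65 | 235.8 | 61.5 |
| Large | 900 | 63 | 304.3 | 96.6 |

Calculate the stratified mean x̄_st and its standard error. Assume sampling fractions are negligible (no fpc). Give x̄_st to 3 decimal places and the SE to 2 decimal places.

x̄_st = Σ W_h x̄_h = (500·454.0 + 560·235.8 + 900·304.3)/1960 = 322.91735
V̂(x̄_st) = Σ W_h² s_h²/n_h, with W_h = N_h/N and N = 1960:
  stratum Small: (500/1960)²·117.0²/73 = 12.2033
  stratum Medium: (560/1960)²·61.5²/65 = 4.75008
  stratum Large: (900/1960)²·96.6²/63 = 31.231
V̂(x̄_st) = 48.1844
SE(x̄_st) = √48.1844 = 6.9415

x̄_st ≈ 322.917, SE ≈ 6.94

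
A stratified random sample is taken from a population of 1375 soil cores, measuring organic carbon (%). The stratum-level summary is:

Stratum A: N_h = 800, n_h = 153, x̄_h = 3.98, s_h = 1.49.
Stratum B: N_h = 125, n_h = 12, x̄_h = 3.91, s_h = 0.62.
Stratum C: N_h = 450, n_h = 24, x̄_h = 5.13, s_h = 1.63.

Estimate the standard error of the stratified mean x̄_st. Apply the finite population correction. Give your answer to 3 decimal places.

SE(x̄_st) ≈ 0.124

V̂(x̄_st) = Σ W_h² (1 − n_h/N_h) s_h²/n_h, with W_h = N_h/N and N = 1375:
  stratum A: (800/1375)²·(1 − 153/800)·1.49²/153 = 0.00397256
  stratum B: (125/1375)²·(1 − 12/125)·0.62²/12 = 0.000239323
  stratum C: (450/1375)²·(1 − 24/450)·1.63²/24 = 0.0112249
V̂(x̄_st) = 0.0154367
SE(x̄_st) = √0.0154367 = 0.124245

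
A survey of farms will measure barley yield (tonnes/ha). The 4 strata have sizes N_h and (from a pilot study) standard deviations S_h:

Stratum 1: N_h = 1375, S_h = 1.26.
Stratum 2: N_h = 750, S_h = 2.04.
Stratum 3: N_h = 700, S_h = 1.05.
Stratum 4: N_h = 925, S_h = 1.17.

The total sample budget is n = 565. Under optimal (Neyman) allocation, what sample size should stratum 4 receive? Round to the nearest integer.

Neyman allocation: n_h = n · N_h S_h / Σ N_i S_i, with n = 565.
  stratum 1: N_h·S_h = 1375·1.26 = 1732.50
  stratum 2: N_h·S_h = 750·2.04 = 1530.00
  stratum 3: N_h·S_h = 700·1.05 = 735.00
  stratum 4: N_h·S_h = 925·1.17 = 1082.25
Σ N_h S_h = 5079.75
n for stratum 4 = 565·1082.25/5079.75 = 120.374 → 120

120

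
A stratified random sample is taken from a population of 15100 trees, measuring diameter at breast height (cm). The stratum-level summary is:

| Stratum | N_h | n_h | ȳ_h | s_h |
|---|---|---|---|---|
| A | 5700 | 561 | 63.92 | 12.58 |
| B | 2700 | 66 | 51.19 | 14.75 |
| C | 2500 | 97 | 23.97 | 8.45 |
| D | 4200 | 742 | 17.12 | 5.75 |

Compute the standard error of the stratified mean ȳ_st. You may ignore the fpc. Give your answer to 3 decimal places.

SE(ȳ_st) ≈ 0.411

V̂(ȳ_st) = Σ W_h² s_h²/n_h, with W_h = N_h/N and N = 15100:
  stratum A: (5700/15100)²·12.58²/561 = 0.0401971
  stratum B: (2700/15100)²·14.75²/66 = 0.105393
  stratum C: (2500/15100)²·8.45²/97 = 0.0201775
  stratum D: (4200/15100)²·5.75²/742 = 0.00344728
V̂(ȳ_st) = 0.169215
SE(ȳ_st) = √0.169215 = 0.411358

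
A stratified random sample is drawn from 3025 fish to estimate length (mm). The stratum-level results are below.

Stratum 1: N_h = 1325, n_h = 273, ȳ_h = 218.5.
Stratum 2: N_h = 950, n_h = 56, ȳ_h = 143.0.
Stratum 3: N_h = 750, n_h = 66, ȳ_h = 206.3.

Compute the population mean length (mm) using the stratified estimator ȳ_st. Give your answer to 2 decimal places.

N = Σ N_h = 3025. Stratum weights W_h = N_h/N.
ȳ_st = (1325·218.5 + 950·143.0 + 750·206.3) / 3025 = 191.7645

ȳ_st ≈ 191.76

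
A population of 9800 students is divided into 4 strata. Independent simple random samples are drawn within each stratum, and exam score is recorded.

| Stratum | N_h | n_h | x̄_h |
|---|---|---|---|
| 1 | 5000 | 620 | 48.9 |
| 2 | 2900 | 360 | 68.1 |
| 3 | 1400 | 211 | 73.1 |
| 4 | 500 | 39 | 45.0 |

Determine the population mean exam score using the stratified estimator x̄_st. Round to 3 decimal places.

x̄_st ≈ 57.840

N = Σ N_h = 9800. Stratum weights W_h = N_h/N.
x̄_st = (5000·48.9 + 2900·68.1 + 1400·73.1 + 500·45.0) / 9800 = 57.83980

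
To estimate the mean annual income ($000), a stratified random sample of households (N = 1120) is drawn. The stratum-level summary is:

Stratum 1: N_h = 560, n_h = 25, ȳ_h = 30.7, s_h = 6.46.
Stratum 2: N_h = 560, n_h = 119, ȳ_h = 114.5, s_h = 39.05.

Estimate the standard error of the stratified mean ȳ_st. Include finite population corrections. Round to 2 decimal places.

SE(ȳ_st) ≈ 1.71

V̂(ȳ_st) = Σ W_h² (1 − n_h/N_h) s_h²/n_h, with W_h = N_h/N and N = 1120:
  stratum 1: (560/1120)²·(1 − 25/560)·6.46²/25 = 0.398686
  stratum 2: (560/1120)²·(1 − 119/560)·39.05²/119 = 2.52282
V̂(ȳ_st) = 2.9215
SE(ȳ_st) = √2.9215 = 1.70924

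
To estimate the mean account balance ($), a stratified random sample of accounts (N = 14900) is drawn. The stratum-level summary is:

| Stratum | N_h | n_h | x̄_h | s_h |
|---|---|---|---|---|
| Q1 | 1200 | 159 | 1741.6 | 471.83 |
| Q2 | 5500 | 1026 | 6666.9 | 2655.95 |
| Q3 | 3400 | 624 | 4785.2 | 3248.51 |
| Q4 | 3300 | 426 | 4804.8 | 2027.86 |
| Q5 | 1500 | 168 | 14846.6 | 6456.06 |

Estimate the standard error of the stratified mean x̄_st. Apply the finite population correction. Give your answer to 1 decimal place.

SE(x̄_st) ≈ 64.3

V̂(x̄_st) = Σ W_h² (1 − n_h/N_h) s_h²/n_h, with W_h = N_h/N and N = 14900:
  stratum Q1: (1200/14900)²·(1 − 159/1200)·471.83²/159 = 7.87832
  stratum Q2: (5500/14900)²·(1 − 1026/5500)·2655.95²/1026 = 762.041
  stratum Q3: (3400/14900)²·(1 − 624/3400)·3248.51²/624 = 718.968
  stratum Q4: (3300/14900)²·(1 − 426/3300)·2027.86²/426 = 412.377
  stratum Q5: (1500/14900)²·(1 − 168/1500)·6456.06²/168 = 2232.79
V̂(x̄_st) = 4134.06
SE(x̄_st) = √4134.06 = 64.2967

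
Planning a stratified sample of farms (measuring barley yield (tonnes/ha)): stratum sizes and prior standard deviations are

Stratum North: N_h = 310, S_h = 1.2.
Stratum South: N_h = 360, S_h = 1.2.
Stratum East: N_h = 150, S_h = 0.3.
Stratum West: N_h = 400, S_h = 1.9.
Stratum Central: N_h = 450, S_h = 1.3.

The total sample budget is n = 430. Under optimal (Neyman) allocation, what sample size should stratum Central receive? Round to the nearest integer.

Neyman allocation: n_h = n · N_h S_h / Σ N_i S_i, with n = 430.
  stratum North: N_h·S_h = 310·1.2 = 372.00
  stratum South: N_h·S_h = 360·1.2 = 432.00
  stratum East: N_h·S_h = 150·0.3 = 45.00
  stratum West: N_h·S_h = 400·1.9 = 760.00
  stratum Central: N_h·S_h = 450·1.3 = 585.00
Σ N_h S_h = 2194.00
n for stratum Central = 430·585.00/2194.00 = 114.654 → 115

115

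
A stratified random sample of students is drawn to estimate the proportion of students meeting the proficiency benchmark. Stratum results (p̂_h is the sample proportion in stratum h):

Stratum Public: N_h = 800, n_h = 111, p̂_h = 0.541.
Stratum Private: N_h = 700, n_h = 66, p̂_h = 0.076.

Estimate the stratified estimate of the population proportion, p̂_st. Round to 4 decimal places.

N = 1500; stratum weights W_h = N_h/N.
p̂_st = Σ W_h p̂_h = (800·0.541 + 700·0.076)/1500 = 0.32400

p̂_st ≈ 0.3240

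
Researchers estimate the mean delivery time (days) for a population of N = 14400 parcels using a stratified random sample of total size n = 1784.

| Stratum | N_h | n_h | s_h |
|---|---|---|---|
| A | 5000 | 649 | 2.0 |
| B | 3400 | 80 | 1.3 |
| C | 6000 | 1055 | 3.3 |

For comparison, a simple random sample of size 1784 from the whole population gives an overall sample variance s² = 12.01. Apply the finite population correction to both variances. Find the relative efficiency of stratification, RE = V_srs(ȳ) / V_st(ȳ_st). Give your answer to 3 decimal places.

RE ≈ 1.802

V̂(ȳ_st) = Σ W_h² (1 − n_h/N_h) s_h²/n_h, with W_h = N_h/N and N = 14400:
  stratum A: (5000/14400)²·(1 − 649/5000)·2.0²/649 = 0.00064662
  stratum B: (3400/14400)²·(1 − 80/3400)·1.3²/80 = 0.00114998
  stratum C: (6000/14400)²·(1 − 1055/6000)·3.3²/1055 = 0.00147696
V_st = 0.00327355
V_srs = (1 − 1784/14400)·12.01/1784 = 0.00589804
Relative efficiency = V_srs / V_st = 0.00589804/0.00327355 = 1.8017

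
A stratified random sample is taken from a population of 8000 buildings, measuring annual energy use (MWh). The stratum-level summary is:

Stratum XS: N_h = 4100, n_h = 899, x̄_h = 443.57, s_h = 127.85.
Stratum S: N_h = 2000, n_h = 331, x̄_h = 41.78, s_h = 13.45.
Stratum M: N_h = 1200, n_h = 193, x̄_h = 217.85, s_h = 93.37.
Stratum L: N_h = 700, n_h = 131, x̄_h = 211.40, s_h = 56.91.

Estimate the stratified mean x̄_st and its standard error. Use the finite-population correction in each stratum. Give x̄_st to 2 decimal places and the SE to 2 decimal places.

x̄_st ≈ 288.95, SE ≈ 2.18

x̄_st = Σ W_h x̄_h = (4100·443.57 + 2000·41.78 + 1200·217.85 + 700·211.40)/8000 = 288.94963
V̂(x̄_st) = Σ W_h² (1 − n_h/N_h) s_h²/n_h, with W_h = N_h/N and N = 8000:
  stratum XS: (4100/8000)²·(1 − 899/4100)·127.85²/899 = 3.72848
  stratum S: (2000/8000)²·(1 − 331/2000)·13.45²/331 = 0.0285051
  stratum M: (1200/8000)²·(1 − 193/1200)·93.37²/193 = 0.85288
  stratum L: (700/8000)²·(1 − 131/700)·56.91²/131 = 0.153864
V̂(x̄_st) = 4.76373
SE(x̄_st) = √4.76373 = 2.1826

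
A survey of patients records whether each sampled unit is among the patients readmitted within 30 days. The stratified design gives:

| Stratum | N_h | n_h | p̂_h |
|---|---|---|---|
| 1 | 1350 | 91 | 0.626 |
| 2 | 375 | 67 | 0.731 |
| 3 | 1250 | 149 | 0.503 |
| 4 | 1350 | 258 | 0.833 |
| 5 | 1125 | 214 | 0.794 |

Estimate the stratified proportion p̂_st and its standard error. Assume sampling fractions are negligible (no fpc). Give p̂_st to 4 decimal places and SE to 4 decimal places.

N = 5450; stratum weights W_h = N_h/N.
p̂_st = Σ W_h p̂_h = (1350·0.626 + 375·0.731 + 1250·0.503 + 1350·0.833 + 1125·0.794)/5450 = 0.69097
V̂(p̂_st) = Σ W_h² p̂_h(1−p̂_h)/(n_h−1):
  stratum 1: (1350/5450)²·0.626·0.374/90 = 0.000159617
  stratum 2: (375/5450)²·0.731·0.269/66 = 1.41057e-05
  stratum 3: (1250/5450)²·0.503·0.497/148 = 8.88566e-05
  stratum 4: (1350/5450)²·0.833·0.167/257 = 3.32126e-05
  stratum 5: (1125/5450)²·0.794·0.206/213 = 3.27205e-05
V̂(p̂_st) = 0.000328512; SE = √V̂ = 0.0181249

p̂_st ≈ 0.6910, SE ≈ 0.0181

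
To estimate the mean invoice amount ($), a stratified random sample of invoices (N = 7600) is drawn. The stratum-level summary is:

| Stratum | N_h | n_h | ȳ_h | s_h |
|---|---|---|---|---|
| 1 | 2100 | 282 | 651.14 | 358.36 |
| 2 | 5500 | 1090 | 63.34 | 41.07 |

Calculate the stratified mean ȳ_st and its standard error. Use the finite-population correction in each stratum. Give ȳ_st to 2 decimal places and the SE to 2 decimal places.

ȳ_st = Σ W_h ȳ_h = (2100·651.14 + 5500·63.34)/7600 = 225.75842
V̂(ȳ_st) = Σ W_h² (1 − n_h/N_h) s_h²/n_h, with W_h = N_h/N and N = 7600:
  stratum 1: (2100/7600)²·(1 − 282/2100)·358.36²/282 = 30.1007
  stratum 2: (5500/7600)²·(1 − 1090/5500)·41.07²/1090 = 0.649826
V̂(ȳ_st) = 30.7505
SE(ȳ_st) = √30.7505 = 5.54531

ȳ_st ≈ 225.76, SE ≈ 5.55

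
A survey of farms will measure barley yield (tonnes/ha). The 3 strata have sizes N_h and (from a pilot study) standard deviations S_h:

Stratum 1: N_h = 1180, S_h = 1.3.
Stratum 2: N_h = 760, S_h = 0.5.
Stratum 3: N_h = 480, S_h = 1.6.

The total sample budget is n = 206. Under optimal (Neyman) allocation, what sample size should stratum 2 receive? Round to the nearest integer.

Neyman allocation: n_h = n · N_h S_h / Σ N_i S_i, with n = 206.
  stratum 1: N_h·S_h = 1180·1.3 = 1534.00
  stratum 2: N_h·S_h = 760·0.5 = 380.00
  stratum 3: N_h·S_h = 480·1.6 = 768.00
Σ N_h S_h = 2682.00
n for stratum 2 = 206·380.00/2682.00 = 29.187 → 29

29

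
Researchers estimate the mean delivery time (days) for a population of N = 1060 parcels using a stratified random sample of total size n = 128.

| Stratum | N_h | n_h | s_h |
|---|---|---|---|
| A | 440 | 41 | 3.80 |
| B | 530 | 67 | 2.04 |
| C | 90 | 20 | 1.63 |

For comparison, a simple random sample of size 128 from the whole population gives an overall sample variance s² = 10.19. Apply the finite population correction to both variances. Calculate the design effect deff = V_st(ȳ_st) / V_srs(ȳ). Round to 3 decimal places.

V̂(ȳ_st) = Σ W_h² (1 − n_h/N_h) s_h²/n_h, with W_h = N_h/N and N = 1060:
  stratum A: (440/1060)²·(1 − 41/440)·3.80²/41 = 0.0550297
  stratum B: (530/1060)²·(1 − 67/530)·2.04²/67 = 0.0135653
  stratum C: (90/1060)²·(1 − 20/90)·1.63²/20 = 0.000744859
V_st = 0.0693399
V_srs = (1 − 128/1060)·10.19/128 = 0.0699962
deff = V_st / V_srs = 0.0693399/0.0699962 = 0.9906

deff ≈ 0.991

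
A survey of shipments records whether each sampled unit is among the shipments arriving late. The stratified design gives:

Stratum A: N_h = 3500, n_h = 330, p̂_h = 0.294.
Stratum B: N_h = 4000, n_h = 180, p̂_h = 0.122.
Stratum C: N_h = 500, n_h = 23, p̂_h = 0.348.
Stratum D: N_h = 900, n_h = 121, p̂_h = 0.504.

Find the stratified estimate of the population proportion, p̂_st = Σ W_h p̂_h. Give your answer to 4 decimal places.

p̂_st ≈ 0.2410

N = 8900; stratum weights W_h = N_h/N.
p̂_st = Σ W_h p̂_h = (3500·0.294 + 4000·0.122 + 500·0.348 + 900·0.504)/8900 = 0.24097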